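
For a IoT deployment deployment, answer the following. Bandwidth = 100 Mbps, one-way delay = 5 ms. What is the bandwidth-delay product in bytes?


Given: bandwidth = 100 Mbps, delay = 5 ms
BDP in bits = 100 * 10^6 * 5 / 1000
BDP in bits = 500000
BDP in bytes = 500000 / 8 = 62500

62500


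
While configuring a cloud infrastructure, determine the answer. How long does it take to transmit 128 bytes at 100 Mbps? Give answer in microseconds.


Given: packet = 128 bytes, bandwidth = 100 Mbps
Packet in bits = 128 * 8 = 1024 bits
Bandwidth = 100 * 10^6 = 100000000 bps
Time = 1024 / 100000000 seconds
Time in us = 1024 * 10^6 / 100000000 = 10.24

10.24


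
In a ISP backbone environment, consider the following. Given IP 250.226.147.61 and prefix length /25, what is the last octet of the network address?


Given: IP = 250.226.147.61, prefix = /25
Subnet mask = 255.255.255.128
Last octet of IP: 61
Last octet of mask: 128
Network last octet = 61 AND 128 = 0

0


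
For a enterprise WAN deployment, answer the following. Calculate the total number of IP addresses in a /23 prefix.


Given: CIDR prefix /23
Host bits = 32 - 23 = 9
Total addresses = 2^9 = 512

512


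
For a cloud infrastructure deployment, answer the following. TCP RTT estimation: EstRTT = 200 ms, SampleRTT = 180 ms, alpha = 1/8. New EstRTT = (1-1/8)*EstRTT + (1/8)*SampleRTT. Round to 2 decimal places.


Given: EstRTT = 200 ms, SampleRTT = 180 ms, alpha = 1/8
New EstRTT = (1 - alpha) * EstRTT + alpha * SampleRTT
(7/8) * 200 = 175
(1/8) * 180 = 22.5
New EstRTT = 175 + 22.5 = 197.5 ms -> 197.50 ms (2 dp)

197.50


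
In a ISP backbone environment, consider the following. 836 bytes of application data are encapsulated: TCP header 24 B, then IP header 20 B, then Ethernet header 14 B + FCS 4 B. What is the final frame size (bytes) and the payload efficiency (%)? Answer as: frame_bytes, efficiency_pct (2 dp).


TCP segment = 836 + 24 = 860 B
IP packet = 860 + 20 = 880 B
Ethernet frame = 880 + 14 + 4 = 898 B
Efficiency = app / frame = 836 / 898 = 0.930958 = 93.0958% -> 93.10% (2 dp)

898, 93.10


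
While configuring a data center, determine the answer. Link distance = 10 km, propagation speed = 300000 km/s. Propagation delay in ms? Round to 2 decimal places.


Given: distance = 10 km, speed = 300000 km/s
Delay = distance / speed = 10 / 300000 seconds
Delay in ms = 10 * 1000 / 300000
Delay = 0.0333 ms
Rounded to 2 dp = 0.03 ms

0.03


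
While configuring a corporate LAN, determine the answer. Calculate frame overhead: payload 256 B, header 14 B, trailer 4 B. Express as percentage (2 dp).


Given: payload = 256 B, header = 14 B, trailer = 4 B
Overhead bytes = header + trailer = 14 + 4 = 18
Total frame = payload + overhead = 256 + 18 = 274
Overhead % = 18 / 274 * 100 = 6.5693% -> 6.57% (2 dp)

6.57


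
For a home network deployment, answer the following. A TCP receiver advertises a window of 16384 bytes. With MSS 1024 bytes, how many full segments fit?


Given: RWND = 16384 bytes, MSS = 1024 bytes
Full segments = floor(RWND / MSS)
Full segments = floor(16384 / 1024)
Full segments = floor(16.0) = 16

16


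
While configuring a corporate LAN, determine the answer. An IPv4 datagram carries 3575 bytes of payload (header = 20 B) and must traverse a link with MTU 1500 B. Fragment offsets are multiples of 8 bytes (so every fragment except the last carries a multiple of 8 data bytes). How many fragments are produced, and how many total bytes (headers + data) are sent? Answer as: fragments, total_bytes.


Max data per non-final fragment = floor((MTU - header)/8)*8 = floor((1500 - 20)/8)*8 = floor(1480/8)*8 = 1480 B
Final fragment needs no 8-byte alignment: it can carry up to MTU - header = 1480 B
Non-final fragments needed = ceil((payload - 1480) / 1480) = ceil(2095/1480) = ceil(1.4155) = 2
Number of fragments = 2 + 1 = 3
Fragment sizes (data): 2 * 1480 B + 615 B (last, 615 <= 1480 OK)
Total bytes sent = payload + n_frags * header = 3575 + 3*20 = 3575 + 60 = 3635 B

3, 3635


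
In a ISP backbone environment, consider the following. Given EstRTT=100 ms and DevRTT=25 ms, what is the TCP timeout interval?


Given: EstRTT = 100 ms, DevRTT = 25 ms
Timeout = EstRTT + 4 * DevRTT
4 * DevRTT = 4 * 25 = 100
Timeout = 100 + 100 = 200 ms

200


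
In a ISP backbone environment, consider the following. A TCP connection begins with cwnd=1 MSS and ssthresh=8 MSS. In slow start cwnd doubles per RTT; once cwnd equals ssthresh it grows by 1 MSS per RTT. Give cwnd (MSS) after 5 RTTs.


RTT 0: cwnd = 1 MSS (initial)
RTT 1: cwnd = 2 MSS (slow start, doubled)
RTT 2: cwnd = 4 MSS (slow start, doubled)
RTT 3: cwnd = 8 MSS (slow start, doubled)
RTT 4: cwnd = 9 MSS (congestion avoidance, +1)
RTT 5: cwnd = 10 MSS (congestion avoidance, +1)

10


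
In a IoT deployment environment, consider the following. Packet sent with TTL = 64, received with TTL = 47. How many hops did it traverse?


Given: initial TTL = 64, received TTL = 47
Hops = initial TTL - received TTL
Hops = 64 - 47 = 17

17


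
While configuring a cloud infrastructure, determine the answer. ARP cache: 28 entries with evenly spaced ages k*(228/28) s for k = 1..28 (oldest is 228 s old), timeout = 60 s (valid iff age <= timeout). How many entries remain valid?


Ages are k * 228/28 s for k = 1..28 (spacing = 8.1429 s).
Entry k is valid iff k * 228/28 <= 60 iff k <= 28 * 60 / 228 = 7.3684
n_valid = floor(7.3684) = 7
(n_stale = 28 - 7 = 21)

7


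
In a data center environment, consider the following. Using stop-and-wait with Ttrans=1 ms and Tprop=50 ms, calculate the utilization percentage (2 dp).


Given: Ttrans = 1 ms, Tprop = 50 ms
RTT = 2 * Tprop = 2 * 50 = 100 ms
U = Ttrans / (Ttrans + RTT)
U = 1 / (1 + 100)
U = 1 / 101 = 0.009901
U% = 0.99%

0.99


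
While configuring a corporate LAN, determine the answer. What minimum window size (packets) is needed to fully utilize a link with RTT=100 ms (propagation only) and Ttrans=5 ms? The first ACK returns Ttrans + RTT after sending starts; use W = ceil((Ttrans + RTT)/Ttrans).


Given: Ttrans = 5 ms, RTT = 100 ms (= 2 * Tprop, Tprop = 50 ms)
Time until first ACK returns = Ttrans + RTT = 5 + 100 = 105 ms
Need W * Ttrans >= Ttrans + RTT  ->  W >= (Ttrans + RTT) / Ttrans
(Ttrans + RTT) / Ttrans = 105 / 5 = 21
W_min = ceil(21) = 21

21


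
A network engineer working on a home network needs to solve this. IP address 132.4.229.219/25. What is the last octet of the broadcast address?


Given: IP = 132.4.229.219, prefix = /25
Host bits = 32 - 25 = 7
Network last octet = 219 AND mask = 128
Host part size = 2^7 - 1 = 127
Broadcast last octet = 128 OR 127 = 255

255


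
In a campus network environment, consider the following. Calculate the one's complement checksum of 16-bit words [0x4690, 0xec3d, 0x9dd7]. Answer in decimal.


Given words: [0x4690, 0xec3d, 0x9dd7]
Step 1: Sum all words
Raw sum = 18064 + 60477 + 40407 = 118948
Step 2: Fold carry: (53412 + 1) = 53413
One's complement = ~53413 & 0xFFFF = 12122

12122


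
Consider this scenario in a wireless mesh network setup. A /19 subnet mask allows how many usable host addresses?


Given: subnet mask /19
Host bits = 32 - 19 = 13
Total addresses = 2^13 = 8192
Usable hosts = 8192 - 2 (network + broadcast) = 8190

8190


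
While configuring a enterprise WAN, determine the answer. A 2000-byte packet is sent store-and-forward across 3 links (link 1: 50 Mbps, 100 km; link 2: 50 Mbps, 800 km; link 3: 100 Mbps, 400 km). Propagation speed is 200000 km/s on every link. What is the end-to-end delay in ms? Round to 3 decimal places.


Packet = 2000 bytes = 16000 bits. Store-and-forward: sum (t_trans + t_prop) per link.
Link 1: t_trans = 16000/(50*10^6) s = 0.3200 ms; t_prop = 100/200000 s = 0.5000 ms; subtotal = 0.8200 ms
Link 2: t_trans = 16000/(50*10^6) s = 0.3200 ms; t_prop = 800/200000 s = 4.0000 ms; subtotal = 4.3200 ms
Link 3: t_trans = 16000/(100*10^6) s = 0.1600 ms; t_prop = 400/200000 s = 2.0000 ms; subtotal = 2.1600 ms
End-to-end = 0.8200 + 4.3200 + 2.1600 = 7.3000 ms -> 7.300 ms (3 dp)

7.300


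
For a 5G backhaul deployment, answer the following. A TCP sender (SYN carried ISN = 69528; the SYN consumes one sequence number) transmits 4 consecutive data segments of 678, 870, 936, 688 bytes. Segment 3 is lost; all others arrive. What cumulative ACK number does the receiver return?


SYN uses sequence number 69528; first data byte = ISN + 1 = 69529.
Segment 1: SEQ = 69529, len = 678 B, covers [69529, 70206]
Segment 2: SEQ = 70207, len = 870 B, covers [70207, 71076]
Segment 3: SEQ = 71077, len = 936 B, covers [71077, 72012] [LOST]
Segment 4: SEQ = 72013, len = 688 B, covers [72013, 72700]
In-order data received: bytes [69529, 71076] (segments 1..2).
Segment 3 missing -> gap begins at byte 71077; later segments buffered out of order.
Cumulative ACK = next expected in-order byte = 69529 + 678 + 870 = 71077

71077


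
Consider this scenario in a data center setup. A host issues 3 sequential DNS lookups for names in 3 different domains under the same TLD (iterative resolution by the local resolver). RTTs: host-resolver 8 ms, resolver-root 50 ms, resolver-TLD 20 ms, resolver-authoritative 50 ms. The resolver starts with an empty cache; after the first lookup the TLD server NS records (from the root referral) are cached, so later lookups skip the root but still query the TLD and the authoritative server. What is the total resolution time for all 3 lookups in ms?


Lookup 1 (cold cache): local + root + TLD + auth = 8 + 50 + 20 + 50 = 128 ms
Lookups 2..3 (TLD NS cached -> skip root; new domain -> still ask TLD and auth): local + TLD + auth = 8 + 20 + 50 = 78 ms each
Remaining 2 lookups: 2 * 78 = 156 ms
Total = 128 + 156 = 284 ms

284


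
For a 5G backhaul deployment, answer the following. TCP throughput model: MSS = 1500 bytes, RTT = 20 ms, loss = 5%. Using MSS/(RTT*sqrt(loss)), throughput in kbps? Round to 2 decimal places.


Given: MSS = 1500 bytes, RTT = 20 ms, loss = 5%
RTT in seconds = 20 / 1000 = 0.02
Loss rate = 5% = 0.05
sqrt(loss) = sqrt(0.05) = 0.223606797750
Throughput (bytes/s) = 1500 / (0.02 * 0.223606797750) = 335410.1966
Throughput (kbps) = 335410.1966 * 8 / 1000 = 2683.281573 -> 2683.28 kbps (2 dp)

2683.28


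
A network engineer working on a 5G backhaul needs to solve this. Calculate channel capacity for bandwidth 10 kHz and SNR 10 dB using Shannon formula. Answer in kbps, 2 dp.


Given: B = 10 kHz, SNR = 10 dB
SNR linear = 10^(10/10) = 10
1 + SNR = 11
log2(11) = 3.4594316186
C = 10 * 1000 * 3.4594316186 = 34594.3162 bps
C = 34.594316 kbps -> 34.59 kbps (2 dp)

34.59


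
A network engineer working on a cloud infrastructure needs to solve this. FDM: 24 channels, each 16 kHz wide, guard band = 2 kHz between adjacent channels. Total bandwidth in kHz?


Given: 24 channels, 16 kHz each, guard = 2 kHz
Channel bandwidth = 24 * 16 = 384 kHz
Guard bands = 23 gaps * 2 kHz = 46 kHz
Total = 384 + 46 = 430 kHz

430


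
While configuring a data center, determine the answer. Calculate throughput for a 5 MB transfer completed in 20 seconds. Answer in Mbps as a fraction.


Given: file = 5 MB, time = 20 s
File in Mb = 5 * 8 = 40 Mb
Throughput = 40 / 20 Mbps
Throughput = 2 Mbps

2


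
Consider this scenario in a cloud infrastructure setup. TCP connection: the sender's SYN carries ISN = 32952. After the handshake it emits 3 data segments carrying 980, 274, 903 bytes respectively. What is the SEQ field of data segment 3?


The SYN occupies sequence number ISN = 32952, so the first data byte is ISN + 1 = 32953.
SEQ of data segment i = (ISN + 1) + sum of payload sizes of segments 1..i-1.
Segment 1: SEQ = 32953, payload = 980 bytes
Segment 2: SEQ = 33933, payload = 274 bytes
Segment 3: SEQ = 34207, payload = 903 bytes
SEQ of segment 3 = 32953 + 980 + 274 = 34207

34207


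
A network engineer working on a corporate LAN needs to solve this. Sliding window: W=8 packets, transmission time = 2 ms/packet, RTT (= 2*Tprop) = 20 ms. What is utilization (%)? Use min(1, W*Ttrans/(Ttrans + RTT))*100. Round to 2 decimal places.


Given: W = 8, Ttrans = 2 ms, RTT = 20 ms (= 2 * Tprop, Tprop = 10 ms)
Cycle time = Ttrans + RTT = 2 + 20 = 22 ms (first packet sent until its ACK returns)
W * Ttrans = 8 * 2 = 16 ms of sending per cycle
W * Ttrans / (Ttrans + RTT) = 16 / 22 = 0.727273
U = min(1, 0.727273) = 0.727273
U% = 72.73%

72.73


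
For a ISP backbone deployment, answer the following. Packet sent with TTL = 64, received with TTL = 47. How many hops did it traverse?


Given: initial TTL = 64, received TTL = 47
Hops = initial TTL - received TTL
Hops = 64 - 47 = 17

17


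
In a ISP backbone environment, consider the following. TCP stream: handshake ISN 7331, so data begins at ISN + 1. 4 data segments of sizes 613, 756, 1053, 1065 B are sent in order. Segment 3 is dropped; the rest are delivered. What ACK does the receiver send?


SYN uses sequence number 7331; first data byte = ISN + 1 = 7332.
Segment 1: SEQ = 7332, len = 613 B, covers [7332, 7944]
Segment 2: SEQ = 7945, len = 756 B, covers [7945, 8700]
Segment 3: SEQ = 8701, len = 1053 B, covers [8701, 9753] [LOST]
Segment 4: SEQ = 9754, len = 1065 B, covers [9754, 10818]
In-order data received: bytes [7332, 8700] (segments 1..2).
Segment 3 missing -> gap begins at byte 8701; later segments buffered out of order.
Cumulative ACK = next expected in-order byte = 7332 + 613 + 756 = 8701

8701


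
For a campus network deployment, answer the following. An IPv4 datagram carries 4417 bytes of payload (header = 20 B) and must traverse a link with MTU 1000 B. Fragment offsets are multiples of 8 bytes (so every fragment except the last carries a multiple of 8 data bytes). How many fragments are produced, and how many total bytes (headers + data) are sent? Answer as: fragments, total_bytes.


Max data per non-final fragment = floor((MTU - header)/8)*8 = floor((1000 - 20)/8)*8 = floor(980/8)*8 = 976 B
Final fragment needs no 8-byte alignment: it can carry up to MTU - header = 980 B
Non-final fragments needed = ceil((payload - 980) / 976) = ceil(3437/976) = ceil(3.5215) = 4
Number of fragments = 4 + 1 = 5
Fragment sizes (data): 4 * 976 B + 513 B (last, 513 <= 980 OK)
Total bytes sent = payload + n_frags * header = 4417 + 5*20 = 4417 + 100 = 4517 B

5, 4517


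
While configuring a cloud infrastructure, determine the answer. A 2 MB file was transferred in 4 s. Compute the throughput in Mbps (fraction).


Given: file = 2 MB, time = 4 s
File in Mb = 2 * 8 = 16 Mb
Throughput = 16 / 4 Mbps
Throughput = 4 Mbps

4


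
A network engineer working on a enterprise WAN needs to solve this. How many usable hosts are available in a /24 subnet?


Given: subnet mask /24
Host bits = 32 - 24 = 8
Total addresses = 2^8 = 256
Usable hosts = 256 - 2 (network + broadcast) = 254

254


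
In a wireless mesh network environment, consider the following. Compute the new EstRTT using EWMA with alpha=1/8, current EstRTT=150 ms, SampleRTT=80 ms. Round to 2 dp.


Given: EstRTT = 150 ms, SampleRTT = 80 ms, alpha = 1/8
New EstRTT = (1 - alpha) * EstRTT + alpha * SampleRTT
(7/8) * 150 = 131.25
(1/8) * 80 = 10
New EstRTT = 131.25 + 10 = 141.25 ms -> 141.25 ms (2 dp)

141.25


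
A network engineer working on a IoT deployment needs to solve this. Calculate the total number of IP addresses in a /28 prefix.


Given: CIDR prefix /28
Host bits = 32 - 28 = 4
Total addresses = 2^4 = 16

16


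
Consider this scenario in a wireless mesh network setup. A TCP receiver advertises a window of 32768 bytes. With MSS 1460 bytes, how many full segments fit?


Given: RWND = 32768 bytes, MSS = 1460 bytes
Full segments = floor(RWND / MSS)
Full segments = floor(32768 / 1460)
Full segments = floor(22.4438) = 22

22


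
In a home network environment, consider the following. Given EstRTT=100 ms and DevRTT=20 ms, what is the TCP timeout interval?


Given: EstRTT = 100 ms, DevRTT = 20 ms
Timeout = EstRTT + 4 * DevRTT
4 * DevRTT = 4 * 20 = 80
Timeout = 100 + 80 = 180 ms

180


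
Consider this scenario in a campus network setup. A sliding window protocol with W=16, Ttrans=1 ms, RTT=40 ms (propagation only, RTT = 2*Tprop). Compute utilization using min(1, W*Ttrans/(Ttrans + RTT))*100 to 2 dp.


Given: W = 16, Ttrans = 1 ms, RTT = 40 ms (= 2 * Tprop, Tprop = 20 ms)
Cycle time = Ttrans + RTT = 1 + 40 = 41 ms (first packet sent until its ACK returns)
W * Ttrans = 16 * 1 = 16 ms of sending per cycle
W * Ttrans / (Ttrans + RTT) = 16 / 41 = 0.390244
U = min(1, 0.390244) = 0.390244
U% = 39.02%

39.02


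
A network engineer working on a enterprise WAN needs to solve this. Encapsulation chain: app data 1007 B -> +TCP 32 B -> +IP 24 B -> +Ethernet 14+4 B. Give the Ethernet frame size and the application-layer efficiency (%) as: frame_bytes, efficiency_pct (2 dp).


TCP segment = 1007 + 32 = 1039 B
IP packet = 1039 + 24 = 1063 B
Ethernet frame = 1063 + 14 + 4 = 1081 B
Efficiency = app / frame = 1007 / 1081 = 0.931545 = 93.1545% -> 93.15% (2 dp)

1081, 93.15


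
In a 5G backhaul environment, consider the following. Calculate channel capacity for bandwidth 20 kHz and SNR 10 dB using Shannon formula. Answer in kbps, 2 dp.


Given: B = 20 kHz, SNR = 10 dB
SNR linear = 10^(10/10) = 10
1 + SNR = 11
log2(11) = 3.4594316186
C = 20 * 1000 * 3.4594316186 = 69188.6324 bps
C = 69.188632 kbps -> 69.19 kbps (2 dp)

69.19


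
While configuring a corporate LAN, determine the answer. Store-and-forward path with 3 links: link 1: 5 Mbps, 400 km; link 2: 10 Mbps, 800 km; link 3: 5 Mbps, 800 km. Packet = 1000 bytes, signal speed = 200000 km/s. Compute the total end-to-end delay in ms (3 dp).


Packet = 1000 bytes = 8000 bits. Store-and-forward: sum (t_trans + t_prop) per link.
Link 1: t_trans = 8000/(5*10^6) s = 1.6000 ms; t_prop = 400/200000 s = 2.0000 ms; subtotal = 3.6000 ms
Link 2: t_trans = 8000/(10*10^6) s = 0.8000 ms; t_prop = 800/200000 s = 4.0000 ms; subtotal = 4.8000 ms
Link 3: t_trans = 8000/(5*10^6) s = 1.6000 ms; t_prop = 800/200000 s = 4.0000 ms; subtotal = 5.6000 ms
End-to-end = 3.6000 + 4.8000 + 5.6000 = 14.0000 ms -> 14.000 ms (3 dp)

14.000


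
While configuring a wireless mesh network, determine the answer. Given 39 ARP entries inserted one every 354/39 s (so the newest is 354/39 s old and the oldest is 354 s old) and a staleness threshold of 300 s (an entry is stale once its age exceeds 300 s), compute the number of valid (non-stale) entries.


Ages are k * 354/39 s for k = 1..39 (spacing = 9.0769 s).
Entry k is valid iff k * 354/39 <= 300 iff k <= 39 * 300 / 354 = 33.0508
n_valid = floor(33.0508) = 33
(n_stale = 39 - 33 = 6)

33


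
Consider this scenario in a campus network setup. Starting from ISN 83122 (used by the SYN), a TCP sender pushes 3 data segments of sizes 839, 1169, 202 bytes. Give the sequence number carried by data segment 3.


The SYN occupies sequence number ISN = 83122, so the first data byte is ISN + 1 = 83123.
SEQ of data segment i = (ISN + 1) + sum of payload sizes of segments 1..i-1.
Segment 1: SEQ = 83123, payload = 839 bytes
Segment 2: SEQ = 83962, payload = 1169 bytes
Segment 3: SEQ = 85131, payload = 202 bytes
SEQ of segment 3 = 83123 + 839 + 1169 = 85131

85131


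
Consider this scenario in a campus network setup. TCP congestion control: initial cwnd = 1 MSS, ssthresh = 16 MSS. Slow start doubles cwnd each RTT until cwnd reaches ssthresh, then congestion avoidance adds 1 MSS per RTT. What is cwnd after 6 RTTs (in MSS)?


RTT 0: cwnd = 1 MSS (initial)
RTT 1: cwnd = 2 MSS (slow start, doubled)
RTT 2: cwnd = 4 MSS (slow start, doubled)
RTT 3: cwnd = 8 MSS (slow start, doubled)
RTT 4: cwnd = 16 MSS (slow start, doubled)
RTT 5: cwnd = 17 MSS (congestion avoidance, +1)
RTT 6: cwnd = 18 MSS (congestion avoidance, +1)

18


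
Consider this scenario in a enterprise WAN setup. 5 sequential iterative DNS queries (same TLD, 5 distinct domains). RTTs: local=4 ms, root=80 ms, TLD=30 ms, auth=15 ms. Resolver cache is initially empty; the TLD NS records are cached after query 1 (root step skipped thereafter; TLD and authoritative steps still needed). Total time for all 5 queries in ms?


Lookup 1 (cold cache): local + root + TLD + auth = 4 + 80 + 30 + 15 = 129 ms
Lookups 2..5 (TLD NS cached -> skip root; new domain -> still ask TLD and auth): local + TLD + auth = 4 + 30 + 15 = 49 ms each
Remaining 4 lookups: 4 * 49 = 196 ms
Total = 129 + 196 = 325 ms

325


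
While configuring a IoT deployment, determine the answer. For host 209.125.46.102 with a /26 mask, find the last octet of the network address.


Given: IP = 209.125.46.102, prefix = /26
Subnet mask = 255.255.255.192
Last octet of IP: 102
Last octet of mask: 192
Network last octet = 102 AND 192 = 64

64


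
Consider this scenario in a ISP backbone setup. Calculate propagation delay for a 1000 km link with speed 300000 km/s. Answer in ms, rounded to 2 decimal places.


Given: distance = 1000 km, speed = 300000 km/s
Delay = distance / speed = 1000 / 300000 seconds
Delay in ms = 1000 * 1000 / 300000
Delay = 3.3333 ms
Rounded to 2 dp = 3.33 ms

3.33


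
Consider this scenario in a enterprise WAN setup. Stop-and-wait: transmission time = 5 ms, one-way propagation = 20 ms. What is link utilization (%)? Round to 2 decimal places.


Given: Ttrans = 5 ms, Tprop = 20 ms
RTT = 2 * Tprop = 2 * 20 = 40 ms
U = Ttrans / (Ttrans + RTT)
U = 5 / (5 + 40)
U = 5 / 45 = 0.111111
U% = 11.11%

11.11


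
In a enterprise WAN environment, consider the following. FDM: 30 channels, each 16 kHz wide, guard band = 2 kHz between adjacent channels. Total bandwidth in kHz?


Given: 30 channels, 16 kHz each, guard = 2 kHz
Channel bandwidth = 30 * 16 = 480 kHz
Guard bands = 29 gaps * 2 kHz = 58 kHz
Total = 480 + 58 = 538 kHz

538


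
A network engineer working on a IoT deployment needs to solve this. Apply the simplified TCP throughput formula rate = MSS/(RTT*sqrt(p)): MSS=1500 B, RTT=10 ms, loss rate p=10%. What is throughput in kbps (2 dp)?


Given: MSS = 1500 bytes, RTT = 10 ms, loss = 10%
RTT in seconds = 10 / 1000 = 0.01
Loss rate = 10% = 0.1
sqrt(loss) = sqrt(0.1) = 0.316227766017
Throughput (bytes/s) = 1500 / (0.01 * 0.316227766017) = 474341.6490
Throughput (kbps) = 474341.6490 * 8 / 1000 = 3794.733192 -> 3794.73 kbps (2 dp)

3794.73


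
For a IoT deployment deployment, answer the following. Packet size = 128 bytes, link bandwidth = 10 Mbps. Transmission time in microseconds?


Given: packet = 128 bytes, bandwidth = 10 Mbps
Packet in bits = 128 * 8 = 1024 bits
Bandwidth = 10 * 10^6 = 10000000 bps
Time = 1024 / 10000000 seconds
Time in us = 1024 * 10^6 / 10000000 = 102.4

102.4


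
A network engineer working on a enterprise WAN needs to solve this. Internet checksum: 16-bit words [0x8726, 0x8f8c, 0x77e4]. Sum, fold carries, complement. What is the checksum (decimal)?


Given words: [0x8726, 0x8f8c, 0x77e4]
Step 1: Sum all words
Raw sum = 34598 + 36748 + 30692 = 102038
Step 2: Fold carry: (36502 + 1) = 36503
One's complement = ~36503 & 0xFFFF = 29032

29032


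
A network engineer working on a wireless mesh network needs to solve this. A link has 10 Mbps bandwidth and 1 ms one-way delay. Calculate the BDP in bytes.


Given: bandwidth = 10 Mbps, delay = 1 ms
BDP in bits = 10 * 10^6 * 1 / 1000
BDP in bits = 10000
BDP in bytes = 10000 / 8 = 1250

1250


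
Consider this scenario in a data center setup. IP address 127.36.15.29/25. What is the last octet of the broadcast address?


Given: IP = 127.36.15.29, prefix = /25
Host bits = 32 - 25 = 7
Network last octet = 29 AND mask = 0
Host part size = 2^7 - 1 = 127
Broadcast last octet = 0 OR 127 = 127

127


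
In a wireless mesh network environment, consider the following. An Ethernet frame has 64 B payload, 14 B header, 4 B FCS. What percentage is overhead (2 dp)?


Given: payload = 64 B, header = 14 B, trailer = 4 B
Overhead bytes = header + trailer = 14 + 4 = 18
Total frame = payload + overhead = 64 + 18 = 82
Overhead % = 18 / 82 * 100 = 21.9512% -> 21.95% (2 dp)

21.95


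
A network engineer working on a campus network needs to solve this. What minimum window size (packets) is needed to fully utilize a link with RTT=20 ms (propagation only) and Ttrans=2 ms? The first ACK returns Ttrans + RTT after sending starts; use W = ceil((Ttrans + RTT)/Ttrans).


Given: Ttrans = 2 ms, RTT = 20 ms (= 2 * Tprop, Tprop = 10 ms)
Time until first ACK returns = Ttrans + RTT = 2 + 20 = 22 ms
Need W * Ttrans >= Ttrans + RTT  ->  W >= (Ttrans + RTT) / Ttrans
(Ttrans + RTT) / Ttrans = 22 / 2 = 11
W_min = ceil(11) = 11

11


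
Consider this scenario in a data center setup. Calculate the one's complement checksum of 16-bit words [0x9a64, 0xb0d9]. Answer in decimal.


Given words: [0x9a64, 0xb0d9]
Step 1: Sum all words
Raw sum = 39524 + 45273 = 84797
Step 2: Fold carry: (19261 + 1) = 19262
One's complement = ~19262 & 0xFFFF = 46273

46273


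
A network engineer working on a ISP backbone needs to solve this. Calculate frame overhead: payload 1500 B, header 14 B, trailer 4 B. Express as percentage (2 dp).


Given: payload = 1500 B, header = 14 B, trailer = 4 B
Overhead bytes = header + trailer = 14 + 4 = 18
Total frame = payload + overhead = 1500 + 18 = 1518
Overhead % = 18 / 1518 * 100 = 1.1858% -> 1.19% (2 dp)

1.19


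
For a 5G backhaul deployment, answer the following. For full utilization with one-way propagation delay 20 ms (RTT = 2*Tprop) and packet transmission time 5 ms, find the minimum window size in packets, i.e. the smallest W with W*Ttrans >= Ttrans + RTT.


Given: Ttrans = 5 ms, RTT = 40 ms (= 2 * Tprop, Tprop = 20 ms)
Time until first ACK returns = Ttrans + RTT = 5 + 40 = 45 ms
Need W * Ttrans >= Ttrans + RTT  ->  W >= (Ttrans + RTT) / Ttrans
(Ttrans + RTT) / Ttrans = 45 / 5 = 9
W_min = ceil(9) = 9

9


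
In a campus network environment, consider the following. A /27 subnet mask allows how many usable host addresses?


Given: subnet mask /27
Host bits = 32 - 27 = 5
Total addresses = 2^5 = 32
Usable hosts = 32 - 2 (network + broadcast) = 30

30


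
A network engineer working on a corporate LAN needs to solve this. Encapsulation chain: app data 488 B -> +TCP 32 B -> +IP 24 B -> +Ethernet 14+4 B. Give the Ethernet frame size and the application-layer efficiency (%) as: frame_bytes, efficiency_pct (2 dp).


TCP segment = 488 + 32 = 520 B
IP packet = 520 + 24 = 544 B
Ethernet frame = 544 + 14 + 4 = 562 B
Efficiency = app / frame = 488 / 562 = 0.868327 = 86.8327% -> 86.83% (2 dp)

562, 86.83


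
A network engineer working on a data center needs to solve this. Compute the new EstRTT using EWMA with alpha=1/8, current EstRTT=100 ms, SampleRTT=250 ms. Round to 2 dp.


Given: EstRTT = 100 ms, SampleRTT = 250 ms, alpha = 1/8
New EstRTT = (1 - alpha) * EstRTT + alpha * SampleRTT
(7/8) * 100 = 87.5
(1/8) * 250 = 31.25
New EstRTT = 87.5 + 31.25 = 118.75 ms -> 118.75 ms (2 dp)

118.75


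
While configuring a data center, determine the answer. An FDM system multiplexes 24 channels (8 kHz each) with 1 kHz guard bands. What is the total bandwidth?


Given: 24 channels, 8 kHz each, guard = 1 kHz
Channel bandwidth = 24 * 8 = 192 kHz
Guard bands = 23 gaps * 1 kHz = 23 kHz
Total = 192 + 23 = 215 kHz

215


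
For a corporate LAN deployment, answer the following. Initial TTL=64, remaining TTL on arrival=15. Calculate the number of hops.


Given: initial TTL = 64, received TTL = 15
Hops = initial TTL - received TTL
Hops = 64 - 15 = 49

49


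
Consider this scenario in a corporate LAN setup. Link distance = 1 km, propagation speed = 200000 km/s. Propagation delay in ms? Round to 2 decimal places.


Given: distance = 1 km, speed = 200000 km/s
Delay = distance / speed = 1 / 200000 seconds
Delay in ms = 1 * 1000 / 200000
Delay = 0.0050 ms
Rounded to 2 dp = 0.01 ms

0.01


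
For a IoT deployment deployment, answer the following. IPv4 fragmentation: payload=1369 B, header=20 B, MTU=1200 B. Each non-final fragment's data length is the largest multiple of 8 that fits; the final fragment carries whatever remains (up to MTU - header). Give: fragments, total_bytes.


Max data per non-final fragment = floor((MTU - header)/8)*8 = floor((1200 - 20)/8)*8 = floor(1180/8)*8 = 1176 B
Final fragment needs no 8-byte alignment: it can carry up to MTU - header = 1180 B
Non-final fragments needed = ceil((payload - 1180) / 1176) = ceil(189/1176) = ceil(0.1607) = 1
Number of fragments = 1 + 1 = 2
Fragment sizes (data): 1 * 1176 B + 193 B (last, 193 <= 1180 OK)
Total bytes sent = payload + n_frags * header = 1369 + 2*20 = 1369 + 40 = 1409 B

2, 1409


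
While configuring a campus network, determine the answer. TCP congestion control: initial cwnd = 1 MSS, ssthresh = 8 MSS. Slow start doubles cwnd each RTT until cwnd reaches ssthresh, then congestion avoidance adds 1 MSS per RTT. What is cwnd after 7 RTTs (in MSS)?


RTT 0: cwnd = 1 MSS (initial)
RTT 1: cwnd = 2 MSS (slow start, doubled)
RTT 2: cwnd = 4 MSS (slow start, doubled)
RTT 3: cwnd = 8 MSS (slow start, doubled)
RTT 4: cwnd = 9 MSS (congestion avoidance, +1)
RTT 5: cwnd = 10 MSS (congestion avoidance, +1)
RTT 6: cwnd = 11 MSS (congestion avoidance, +1)
RTT 7: cwnd = 12 MSS (congestion avoidance, +1)

12


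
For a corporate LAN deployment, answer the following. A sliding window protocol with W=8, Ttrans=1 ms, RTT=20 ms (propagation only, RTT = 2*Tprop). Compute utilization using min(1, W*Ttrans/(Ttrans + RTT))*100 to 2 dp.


Given: W = 8, Ttrans = 1 ms, RTT = 20 ms (= 2 * Tprop, Tprop = 10 ms)
Cycle time = Ttrans + RTT = 1 + 20 = 21 ms (first packet sent until its ACK returns)
W * Ttrans = 8 * 1 = 8 ms of sending per cycle
W * Ttrans / (Ttrans + RTT) = 8 / 21 = 0.380952
U = min(1, 0.380952) = 0.380952
U% = 38.10%

38.10


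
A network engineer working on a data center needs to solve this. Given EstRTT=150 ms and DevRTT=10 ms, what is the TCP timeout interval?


Given: EstRTT = 150 ms, DevRTT = 10 ms
Timeout = EstRTT + 4 * DevRTT
4 * DevRTT = 4 * 10 = 40
Timeout = 150 + 40 = 190 ms

190


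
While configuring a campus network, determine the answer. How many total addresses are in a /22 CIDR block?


Given: CIDR prefix /22
Host bits = 32 - 22 = 10
Total addresses = 2^10 = 1024

1024


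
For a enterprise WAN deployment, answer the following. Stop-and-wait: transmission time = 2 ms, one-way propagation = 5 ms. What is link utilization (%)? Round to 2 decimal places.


Given: Ttrans = 2 ms, Tprop = 5 ms
RTT = 2 * Tprop = 2 * 5 = 10 ms
U = Ttrans / (Ttrans + RTT)
U = 2 / (2 + 10)
U = 2 / 12 = 0.166667
U% = 16.67%

16.67


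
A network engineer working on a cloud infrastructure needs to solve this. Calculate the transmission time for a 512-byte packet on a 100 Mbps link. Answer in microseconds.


Given: packet = 512 bytes, bandwidth = 100 Mbps
Packet in bits = 512 * 8 = 4096 bits
Bandwidth = 100 * 10^6 = 100000000 bps
Time = 4096 / 100000000 seconds
Time in us = 4096 * 10^6 / 100000000 = 40.96

40.96


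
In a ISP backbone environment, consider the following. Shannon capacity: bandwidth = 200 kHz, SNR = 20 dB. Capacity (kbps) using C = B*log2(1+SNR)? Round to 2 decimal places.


Given: B = 200 kHz, SNR = 20 dB
SNR linear = 10^(20/10) = 100
1 + SNR = 101
log2(101) = 6.6582114828
C = 200 * 1000 * 6.6582114828 = 1331642.2966 bps
C = 1331.642297 kbps -> 1331.64 kbps (2 dp)

1331.64


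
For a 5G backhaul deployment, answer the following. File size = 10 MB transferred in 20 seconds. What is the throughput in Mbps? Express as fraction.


Given: file = 10 MB, time = 20 s
File in Mb = 10 * 8 = 80 Mb
Throughput = 80 / 20 Mbps
Throughput = 4 Mbps

4


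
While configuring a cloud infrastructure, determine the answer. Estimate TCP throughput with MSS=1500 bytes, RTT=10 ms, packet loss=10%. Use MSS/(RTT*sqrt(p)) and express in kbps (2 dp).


Given: MSS = 1500 bytes, RTT = 10 ms, loss = 10%
RTT in seconds = 10 / 1000 = 0.01
Loss rate = 10% = 0.1
sqrt(loss) = sqrt(0.1) = 0.316227766017
Throughput (bytes/s) = 1500 / (0.01 * 0.316227766017) = 474341.6490
Throughput (kbps) = 474341.6490 * 8 / 1000 = 3794.733192 -> 3794.73 kbps (2 dp)

3794.73


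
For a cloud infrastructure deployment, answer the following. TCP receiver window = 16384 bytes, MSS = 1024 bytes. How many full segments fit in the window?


Given: RWND = 16384 bytes, MSS = 1024 bytes
Full segments = floor(RWND / MSS)
Full segments = floor(16384 / 1024)
Full segments = floor(16.0) = 16

16


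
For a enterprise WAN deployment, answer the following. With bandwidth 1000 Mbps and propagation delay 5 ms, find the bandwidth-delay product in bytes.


Given: bandwidth = 1000 Mbps, delay = 5 ms
BDP in bits = 1000 * 10^6 * 5 / 1000
BDP in bits = 5000000
BDP in bytes = 5000000 / 8 = 625000

625000


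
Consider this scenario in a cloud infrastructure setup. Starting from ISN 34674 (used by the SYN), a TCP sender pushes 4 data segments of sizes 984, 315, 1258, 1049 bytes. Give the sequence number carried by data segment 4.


The SYN occupies sequence number ISN = 34674, so the first data byte is ISN + 1 = 34675.
SEQ of data segment i = (ISN + 1) + sum of payload sizes of segments 1..i-1.
Segment 1: SEQ = 34675, payload = 984 bytes
Segment 2: SEQ = 35659, payload = 315 bytes
Segment 3: SEQ = 35974, payload = 1258 bytes
Segment 4: SEQ = 37232, payload = 1049 bytes
SEQ of segment 4 = 34675 + 984 + 315 + 1258 = 37232

37232


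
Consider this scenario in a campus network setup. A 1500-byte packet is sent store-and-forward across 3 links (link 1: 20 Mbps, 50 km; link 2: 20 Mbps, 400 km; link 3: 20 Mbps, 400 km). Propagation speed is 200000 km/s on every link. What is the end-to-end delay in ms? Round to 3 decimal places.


Packet = 1500 bytes = 12000 bits. Store-and-forward: sum (t_trans + t_prop) per link.
Link 1: t_trans = 12000/(20*10^6) s = 0.6000 ms; t_prop = 50/200000 s = 0.2500 ms; subtotal = 0.8500 ms
Link 2: t_trans = 12000/(20*10^6) s = 0.6000 ms; t_prop = 400/200000 s = 2.0000 ms; subtotal = 2.6000 ms
Link 3: t_trans = 12000/(20*10^6) s = 0.6000 ms; t_prop = 400/200000 s = 2.0000 ms; subtotal = 2.6000 ms
End-to-end = 0.8500 + 2.6000 + 2.6000 = 6.0500 ms -> 6.050 ms (3 dp)

6.050


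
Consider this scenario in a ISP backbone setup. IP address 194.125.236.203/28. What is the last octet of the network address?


Given: IP = 194.125.236.203, prefix = /28
Subnet mask = 255.255.255.240
Last octet of IP: 203
Last octet of mask: 240
Network last octet = 203 AND 240 = 192

192


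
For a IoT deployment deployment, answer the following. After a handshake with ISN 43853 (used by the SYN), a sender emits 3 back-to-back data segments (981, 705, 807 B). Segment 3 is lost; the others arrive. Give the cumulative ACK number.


SYN uses sequence number 43853; first data byte = ISN + 1 = 43854.
Segment 1: SEQ = 43854, len = 981 B, covers [43854, 44834]
Segment 2: SEQ = 44835, len = 705 B, covers [44835, 45539]
Segment 3: SEQ = 45540, len = 807 B, covers [45540, 46346] [LOST]
In-order data received: bytes [43854, 45539] (segments 1..2).
Segment 3 missing -> gap begins at byte 45540.
Cumulative ACK = next expected in-order byte = 43854 + 981 + 705 = 45540

45540


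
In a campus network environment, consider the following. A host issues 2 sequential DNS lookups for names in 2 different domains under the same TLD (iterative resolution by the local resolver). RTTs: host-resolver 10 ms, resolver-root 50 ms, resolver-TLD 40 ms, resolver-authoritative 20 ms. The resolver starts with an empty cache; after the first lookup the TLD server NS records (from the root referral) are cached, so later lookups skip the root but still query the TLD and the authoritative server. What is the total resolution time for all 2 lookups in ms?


Lookup 1 (cold cache): local + root + TLD + auth = 10 + 50 + 40 + 20 = 120 ms
Lookups 2..2 (TLD NS cached -> skip root; new domain -> still ask TLD and auth): local + TLD + auth = 10 + 40 + 20 = 70 ms each
Remaining 1 lookups: 1 * 70 = 70 ms
Total = 120 + 70 = 190 ms

190


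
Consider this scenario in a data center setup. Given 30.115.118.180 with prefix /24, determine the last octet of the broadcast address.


Given: IP = 30.115.118.180, prefix = /24
Host bits = 32 - 24 = 8
Network last octet = 180 AND mask = 0
Host part size = 2^8 - 1 = 255
Broadcast last octet = 0 OR 255 = 255

255


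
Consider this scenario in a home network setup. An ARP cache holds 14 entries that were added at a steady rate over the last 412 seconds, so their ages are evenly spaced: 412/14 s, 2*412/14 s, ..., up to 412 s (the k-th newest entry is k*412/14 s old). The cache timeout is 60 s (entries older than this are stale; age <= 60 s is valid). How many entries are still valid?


Ages are k * 412/14 s for k = 1..14 (spacing = 29.4286 s).
Entry k is valid iff k * 412/14 <= 60 iff k <= 14 * 60 / 412 = 2.0388
n_valid = floor(2.0388) = 2
(n_stale = 14 - 2 = 12)

2


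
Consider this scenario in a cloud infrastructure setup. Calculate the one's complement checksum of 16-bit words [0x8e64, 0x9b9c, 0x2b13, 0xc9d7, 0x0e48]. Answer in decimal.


Given words: [0x8e64, 0x9b9c, 0x2b13, 0xc9d7, 0x0e48]
Step 1: Sum all words
Raw sum = 36452 + 39836 + 11027 + 51671 + 3656 = 142642
Step 2: Fold carry: (11570 + 2) = 11572
One's complement = ~11572 & 0xFFFF = 53963

53963


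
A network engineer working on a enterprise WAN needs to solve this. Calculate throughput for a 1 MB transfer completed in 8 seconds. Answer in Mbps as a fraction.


Given: file = 1 MB, time = 8 s
File in Mb = 1 * 8 = 8 Mb
Throughput = 8 / 8 Mbps
Throughput = 1 Mbps

1


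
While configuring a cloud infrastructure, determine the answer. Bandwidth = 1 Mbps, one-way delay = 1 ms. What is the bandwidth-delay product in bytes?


Given: bandwidth = 1 Mbps, delay = 1 ms
BDP in bits = 1 * 10^6 * 1 / 1000
BDP in bits = 1000
BDP in bytes = 1000 / 8 = 125

125


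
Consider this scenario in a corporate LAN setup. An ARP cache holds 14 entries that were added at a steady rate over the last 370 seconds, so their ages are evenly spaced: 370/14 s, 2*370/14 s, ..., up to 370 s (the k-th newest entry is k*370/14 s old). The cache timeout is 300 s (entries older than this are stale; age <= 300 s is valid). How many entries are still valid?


Ages are k * 370/14 s for k = 1..14 (spacing = 26.4286 s).
Entry k is valid iff k * 370/14 <= 300 iff k <= 14 * 300 / 370 = 11.3514
n_valid = floor(11.3514) = 11
(n_stale = 14 - 11 = 3)

11


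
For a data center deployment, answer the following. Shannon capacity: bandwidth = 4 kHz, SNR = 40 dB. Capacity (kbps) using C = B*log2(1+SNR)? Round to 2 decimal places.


Given: B = 4 kHz, SNR = 40 dB
SNR linear = 10^(40/10) = 10000
1 + SNR = 10001
log2(10001) = 13.2878566418
C = 4 * 1000 * 13.2878566418 = 53151.4266 bps
C = 53.151427 kbps -> 53.15 kbps (2 dp)

53.15


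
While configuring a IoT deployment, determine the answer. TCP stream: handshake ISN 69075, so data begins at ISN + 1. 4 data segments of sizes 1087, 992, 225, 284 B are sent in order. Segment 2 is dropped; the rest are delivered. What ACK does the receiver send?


SYN uses sequence number 69075; first data byte = ISN + 1 = 69076.
Segment 1: SEQ = 69076, len = 1087 B, covers [69076, 70162]
Segment 2: SEQ = 70163, len = 992 B, covers [70163, 71154] [LOST]
Segment 3: SEQ = 71155, len = 225 B, covers [71155, 71379]
Segment 4: SEQ = 71380, len = 284 B, covers [71380, 71663]
In-order data received: bytes [69076, 70162] (segments 1..1).
Segment 2 missing -> gap begins at byte 70163; later segments buffered out of order.
Cumulative ACK = next expected in-order byte = 69076 + 1087 = 70163

70163


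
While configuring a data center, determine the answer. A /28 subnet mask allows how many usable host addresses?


Given: subnet mask /28
Host bits = 32 - 28 = 4
Total addresses = 2^4 = 16
Usable hosts = 16 - 2 (network + broadcast) = 14

14


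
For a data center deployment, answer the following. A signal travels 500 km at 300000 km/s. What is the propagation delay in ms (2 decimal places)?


Given: distance = 500 km, speed = 300000 km/s
Delay = distance / speed = 500 / 300000 seconds
Delay in ms = 500 * 1000 / 300000
Delay = 1.6667 ms
Rounded to 2 dp = 1.67 ms

1.67
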